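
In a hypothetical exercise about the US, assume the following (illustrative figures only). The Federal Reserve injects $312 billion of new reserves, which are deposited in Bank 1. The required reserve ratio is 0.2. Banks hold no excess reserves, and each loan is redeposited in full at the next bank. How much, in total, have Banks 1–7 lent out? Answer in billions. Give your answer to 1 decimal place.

Bank i lends (1 − rr)^i of the original deposit: Bank 1 lends 312·0.8000 = 249.6000, Bank 2 lends 312·0.8000² = 199.6800, and so on.
Summing a geometric series: total = 312·[0.8000·(1 − 0.8000^7) / (1 − 0.8000)] ≈ 986.2754 billion.

$986.3 billion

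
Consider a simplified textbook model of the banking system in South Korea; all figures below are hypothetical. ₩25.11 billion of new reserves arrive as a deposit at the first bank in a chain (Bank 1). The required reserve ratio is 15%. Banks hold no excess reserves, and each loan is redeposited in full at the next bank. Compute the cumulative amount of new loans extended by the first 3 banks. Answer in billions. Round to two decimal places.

Bank i lends (1 − rr)^i of the original deposit: Bank 1 lends 25.11·0.8500 = 21.3435, Bank 2 lends 25.11·0.8500² ≈ 18.1420, and so on.
Summing a geometric series: total = 25.11·[0.8500·(1 − 0.8500^3) / (1 − 0.8500)] ≈ 54.9062 billion.

₩54.91 billion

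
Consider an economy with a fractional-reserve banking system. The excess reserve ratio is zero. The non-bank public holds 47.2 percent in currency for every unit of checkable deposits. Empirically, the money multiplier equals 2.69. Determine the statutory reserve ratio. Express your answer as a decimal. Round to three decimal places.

Using m = 2.69. Since m = (1 + c)/(c + rr + e), the denominator satisfies c + rr + e = (1 + c)/m = (1 + 0.472) / 2.69 ≈ 0.547212.
With c = 0.472 and e = 0, the statutory reserve ratio is 0.547212 − 0.472 − 0 = 0.075212.

0.075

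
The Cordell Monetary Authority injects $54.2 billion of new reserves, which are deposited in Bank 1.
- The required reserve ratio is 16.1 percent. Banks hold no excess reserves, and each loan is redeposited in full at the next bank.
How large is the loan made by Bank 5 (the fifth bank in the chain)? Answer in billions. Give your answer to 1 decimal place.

Each bank lends a fraction (1 − rr) = 0.8390 of the deposit it receives, so Bank 5 receives 54.2·0.8390^4 and lends 54.2·0.8390^5 ≈ 22.5325 billion.

$22.5 billion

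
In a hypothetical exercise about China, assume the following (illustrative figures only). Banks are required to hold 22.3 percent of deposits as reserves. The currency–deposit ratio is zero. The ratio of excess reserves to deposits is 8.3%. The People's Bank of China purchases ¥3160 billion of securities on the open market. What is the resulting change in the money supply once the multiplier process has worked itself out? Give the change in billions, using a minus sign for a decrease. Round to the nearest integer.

¥10327 billion

The money multiplier is m = 1 / (rr + e) = 1 / (0.223 + 0.083) ≈ 3.26797.
The purchase adds 3160 billion of base, so ΔM = m × ΔMB = 3.26797 × (+3160) = 10326.7852 billion.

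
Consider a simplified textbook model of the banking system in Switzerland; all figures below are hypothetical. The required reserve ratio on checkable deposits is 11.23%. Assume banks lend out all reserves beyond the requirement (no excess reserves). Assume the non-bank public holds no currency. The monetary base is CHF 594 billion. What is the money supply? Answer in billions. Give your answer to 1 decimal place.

CHF 5289.4 billion

With no currency drain or excess reserves, the money multiplier is m = 1/rr = 1/0.1123 ≈ 8.90472.
Money supply M = m × MB = 8.90472 × 594 ≈ 5289.4037 billion.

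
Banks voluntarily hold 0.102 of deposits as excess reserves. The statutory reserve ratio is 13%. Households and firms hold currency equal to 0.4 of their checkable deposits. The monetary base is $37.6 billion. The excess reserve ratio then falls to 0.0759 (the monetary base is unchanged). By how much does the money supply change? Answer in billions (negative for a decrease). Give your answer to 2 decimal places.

Initially m₁ = (1 + 0.4) / (0.13 + 0.102 + 0.4) ≈ 2.21519, so M₁ = 2.21519 × 37.6 ≈ 83.2911 billion.
After the change m₂ = (1 + 0.4) / (0.13 + 0.0759 + 0.4) ≈ 2.31061, so M₂ = 2.31061 × 37.6 ≈ 86.8789 billion.
ΔM = M₂ − M₁ = 86.8789 − 83.2911 = 3.5878 billion.

$3.59 billion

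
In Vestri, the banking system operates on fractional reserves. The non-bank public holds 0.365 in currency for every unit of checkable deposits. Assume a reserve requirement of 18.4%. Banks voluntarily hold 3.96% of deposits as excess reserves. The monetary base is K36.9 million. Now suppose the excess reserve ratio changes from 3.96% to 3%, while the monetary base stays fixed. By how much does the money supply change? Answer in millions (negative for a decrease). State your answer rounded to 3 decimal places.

K1.419 million

Initially m₁ = (1 + 0.365) / (0.184 + 0.0396 + 0.365) ≈ 2.319062, so M₁ = 2.319062 × 36.9 ≈ 85.5734 million.
After the change m₂ = (1 + 0.365) / (0.184 + 0.03 + 0.365) ≈ 2.357513, so M₂ = 2.357513 × 36.9 ≈ 86.9922 million.
ΔM = M₂ − M₁ = 86.9922 − 85.5734 = 1.4188 million.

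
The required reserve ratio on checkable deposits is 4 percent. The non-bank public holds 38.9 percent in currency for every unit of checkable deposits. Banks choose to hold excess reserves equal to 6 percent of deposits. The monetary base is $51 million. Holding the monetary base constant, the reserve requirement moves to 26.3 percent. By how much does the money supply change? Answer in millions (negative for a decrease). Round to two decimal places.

Initially m₁ = (1 + 0.389) / (0.04 + 0.06 + 0.389) ≈ 2.84049, so M₁ = 2.84049 × 51 ≈ 144.865 million.
After the change m₂ = (1 + 0.389) / (0.263 + 0.06 + 0.389) ≈ 1.95084, so M₂ = 1.95084 × 51 ≈ 99.4928 million.
ΔM = M₂ − M₁ = 99.4928 − 144.865 = -45.3722 million.

-45.37 million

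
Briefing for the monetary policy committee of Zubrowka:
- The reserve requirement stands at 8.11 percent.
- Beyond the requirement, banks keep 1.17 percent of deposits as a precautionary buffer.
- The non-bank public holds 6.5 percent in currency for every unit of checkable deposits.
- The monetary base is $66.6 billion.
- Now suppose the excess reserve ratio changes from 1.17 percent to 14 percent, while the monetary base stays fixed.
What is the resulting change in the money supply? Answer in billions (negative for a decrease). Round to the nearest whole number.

-202 billion

Initially m₁ = (1 + 0.065) / (0.0811 + 0.0117 + 0.065) ≈ 6.7490, so M₁ = 6.7490 × 66.6 = 449.4834 billion.
After the change m₂ = (1 + 0.065) / (0.0811 + 0.14 + 0.065) ≈ 3.7225, so M₂ = 3.7225 × 66.6 = 247.9185 billion.
ΔM = M₂ − M₁ = 247.9185 − 449.4834 = -201.5649 billion.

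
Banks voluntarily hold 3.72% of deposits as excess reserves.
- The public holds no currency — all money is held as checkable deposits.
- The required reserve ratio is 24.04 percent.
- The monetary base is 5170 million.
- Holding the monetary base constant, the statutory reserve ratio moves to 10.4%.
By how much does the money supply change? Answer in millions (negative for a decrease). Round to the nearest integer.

Initially m₁ = 1 / (0.2404 + 0.0372) ≈ 3.60231, so M₁ = 3.60231 × 5170 = 18623.9427 million.
After the change m₂ = 1 / (0.104 + 0.0372) ≈ 7.08215, so M₂ = 7.08215 × 5170 = 36614.7155 million.
ΔM = M₂ − M₁ = 36614.7155 − 18623.9427 = 17990.7728 million.

17991 million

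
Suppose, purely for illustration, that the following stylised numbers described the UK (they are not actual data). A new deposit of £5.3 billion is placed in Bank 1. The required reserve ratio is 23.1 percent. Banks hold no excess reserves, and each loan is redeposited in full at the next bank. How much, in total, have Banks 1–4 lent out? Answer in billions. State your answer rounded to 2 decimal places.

£11.47 billion

Bank i lends (1 − rr)^i of the original deposit: Bank 1 lends 5.3·0.7690 = 4.0757, Bank 2 lends 5.3·0.7690² ≈ 3.1342, and so on.
Summing a geometric series: total = 5.3·[0.7690·(1 − 0.7690^4) / (1 − 0.7690)] ≈ 11.4736 billion.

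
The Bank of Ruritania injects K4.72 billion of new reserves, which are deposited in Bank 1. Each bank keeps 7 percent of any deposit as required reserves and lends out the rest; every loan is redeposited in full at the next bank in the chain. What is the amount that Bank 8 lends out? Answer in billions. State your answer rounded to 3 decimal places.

Each bank lends a fraction (1 − rr) = 0.9300 of the deposit it receives, so Bank 8 receives 4.72·0.9300^7 and lends 4.72·0.9300^8 ≈ 2.6412 billion.

K2.641 billion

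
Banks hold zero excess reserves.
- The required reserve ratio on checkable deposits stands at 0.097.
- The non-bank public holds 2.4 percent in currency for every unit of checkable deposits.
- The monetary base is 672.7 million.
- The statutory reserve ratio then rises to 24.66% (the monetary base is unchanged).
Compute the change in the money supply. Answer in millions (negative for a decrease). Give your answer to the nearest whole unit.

-3147 million

Initially m₁ = (1 + 0.024) / (0.097 + 0.024) ≈ 8.4628, so M₁ = 8.4628 × 672.7 ≈ 5692.9256 million.
After the change m₂ = (1 + 0.024) / (0.2466 + 0.024) ≈ 3.7842, so M₂ = 3.7842 × 672.7 ≈ 2545.6313 million.
ΔM = M₂ − M₁ = 2545.6313 − 5692.9256 = -3147.2943 million.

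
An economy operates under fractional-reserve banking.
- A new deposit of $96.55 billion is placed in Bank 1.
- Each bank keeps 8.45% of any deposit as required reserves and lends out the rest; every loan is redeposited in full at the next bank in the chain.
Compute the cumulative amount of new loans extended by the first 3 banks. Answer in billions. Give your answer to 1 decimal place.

Bank i lends (1 − rr)^i of the original deposit: Bank 1 lends 96.55·0.9155 ≈ 88.3915, Bank 2 lends 96.55·0.9155² ≈ 80.9224, and so on.
Summing a geometric series: total = 96.55·[0.9155·(1 − 0.9155^3) / (1 − 0.9155)] ≈ 243.3985 billion.

$243.4 billion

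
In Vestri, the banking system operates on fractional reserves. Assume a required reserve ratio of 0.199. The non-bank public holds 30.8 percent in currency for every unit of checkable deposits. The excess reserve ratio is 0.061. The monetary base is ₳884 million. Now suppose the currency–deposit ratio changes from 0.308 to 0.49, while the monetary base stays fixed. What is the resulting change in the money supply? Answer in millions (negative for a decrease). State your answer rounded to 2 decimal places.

-279.48 million

Initially m₁ = (1 + 0.308) / (0.199 + 0.061 + 0.308) ≈ 2.302817, so M₁ = 2.302817 × 884 ≈ 2035.6902 million.
After the change m₂ = (1 + 0.49) / (0.199 + 0.061 + 0.49) ≈ 1.986667, so M₂ = 1.986667 × 884 ≈ 1756.2136 million.
ΔM = M₂ − M₁ = 1756.2136 − 2035.6902 = -279.4766 million.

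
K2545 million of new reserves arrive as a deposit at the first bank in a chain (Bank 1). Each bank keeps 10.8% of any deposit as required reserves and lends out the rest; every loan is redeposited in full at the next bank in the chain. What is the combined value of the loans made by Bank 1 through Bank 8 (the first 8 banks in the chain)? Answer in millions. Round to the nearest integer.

K12595 million

Bank i lends (1 − rr)^i of the original deposit: Bank 1 lends 2545·0.8920 = 2270.1400, Bank 2 lends 2545·0.8920² ≈ 2024.9649, and so on.
Summing a geometric series: total = 2545·[0.8920·(1 − 0.8920^8) / (1 − 0.8920)] ≈ 12595.2453 million.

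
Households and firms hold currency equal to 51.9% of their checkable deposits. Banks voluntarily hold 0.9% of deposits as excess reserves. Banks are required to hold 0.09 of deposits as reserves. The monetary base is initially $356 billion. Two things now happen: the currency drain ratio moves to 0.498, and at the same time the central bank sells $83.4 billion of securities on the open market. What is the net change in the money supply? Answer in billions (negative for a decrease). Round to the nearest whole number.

Before: m₁ = (1 + 0.519) / (0.09 + 0.009 + 0.519) ≈ 2.4579, MB₁ = 356, so M₁ = 2.4579 × 356 = 875.0124 billion.
After: m₂ = (1 + 0.498) / (0.09 + 0.009 + 0.498) ≈ 2.5092, MB₂ = 356 − 83.4 = 272.6, so M₂ = 2.5092 × 272.6 ≈ 684.0079 billion.
ΔM = M₂ − M₁ = 684.0079 − 875.0124 = -191.0045 billion.

-191 billion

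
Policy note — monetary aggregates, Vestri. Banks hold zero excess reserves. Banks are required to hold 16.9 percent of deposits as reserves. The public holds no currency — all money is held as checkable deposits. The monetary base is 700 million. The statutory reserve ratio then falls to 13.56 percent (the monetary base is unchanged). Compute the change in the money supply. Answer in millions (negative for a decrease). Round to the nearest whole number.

1020 million

Initially m₁ = 1 / (0.169) ≈ 5.9172, so M₁ = 5.9172 × 700 = 4142.04 million.
After the change m₂ = 1 / (0.1356) ≈ 7.3746, so M₂ = 7.3746 × 700 = 5162.22 million.
ΔM = M₂ − M₁ = 5162.22 − 4142.04 = 1020.18 million.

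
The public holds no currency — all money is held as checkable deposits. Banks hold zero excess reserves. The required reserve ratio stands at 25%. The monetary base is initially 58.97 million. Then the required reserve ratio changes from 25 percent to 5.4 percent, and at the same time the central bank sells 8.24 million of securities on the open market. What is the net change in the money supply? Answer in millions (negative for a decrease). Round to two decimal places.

703.56 million

Before: m₁ = 1 / (0.25) = 4, MB₁ = 58.97, so M₁ = 4 × 58.97 = 235.88 million.
After: m₂ = 1 / (0.054) ≈ 18.51852, MB₂ = 58.97 − 8.24 = 50.73, so M₂ = 18.51852 × 50.73 ≈ 939.4445 million.
ΔM = M₂ − M₁ = 939.4445 − 235.88 = 703.5645 million.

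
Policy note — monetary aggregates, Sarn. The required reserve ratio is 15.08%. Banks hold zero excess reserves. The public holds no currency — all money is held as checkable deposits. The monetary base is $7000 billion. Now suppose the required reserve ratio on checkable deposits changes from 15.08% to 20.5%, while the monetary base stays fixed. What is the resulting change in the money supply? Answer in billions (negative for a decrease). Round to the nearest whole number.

-12273 billion

Initially m₁ = 1 / (0.1508) ≈ 6.63130, so M₁ = 6.63130 × 7000 = 46419.1 billion.
After the change m₂ = 1 / (0.205) ≈ 4.87805, so M₂ = 4.87805 × 7000 = 34146.35 billion.
ΔM = M₂ − M₁ = 34146.35 − 46419.1 = -12272.75 billion.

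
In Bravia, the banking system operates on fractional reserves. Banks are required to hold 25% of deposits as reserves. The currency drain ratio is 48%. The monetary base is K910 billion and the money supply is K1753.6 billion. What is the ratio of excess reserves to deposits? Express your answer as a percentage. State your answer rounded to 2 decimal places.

Using m = M/MB = 1753.6/910 ≈ 1.927033. Since m = (1 + c)/(c + rr + e), the denominator satisfies c + rr + e = (1 + c)/m = (1 + 0.48) / 1.927033 ≈ 0.768020.
With c = 0.48 and rr = 0.25, the ratio of excess reserves to deposits is 0.768020 − 0.48 − 0.25 = 0.03802.

3.80%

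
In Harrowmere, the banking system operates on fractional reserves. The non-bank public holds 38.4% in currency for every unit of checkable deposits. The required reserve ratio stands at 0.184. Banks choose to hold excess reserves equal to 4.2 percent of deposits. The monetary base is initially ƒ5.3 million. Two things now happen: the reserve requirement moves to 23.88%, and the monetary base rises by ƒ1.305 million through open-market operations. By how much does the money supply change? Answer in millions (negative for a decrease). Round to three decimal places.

Before: m₁ = (1 + 0.384) / (0.184 + 0.042 + 0.384) ≈ 2.26885, MB₁ = 5.3, so M₁ = 2.26885 × 5.3 ≈ 12.0249 million.
After: m₂ = (1 + 0.384) / (0.2388 + 0.042 + 0.384) ≈ 2.08183, MB₂ = 5.3 + 1.305 = 6.605, so M₂ = 2.08183 × 6.605 ≈ 13.7505 million.
ΔM = M₂ − M₁ = 13.7505 − 12.0249 = 1.7256 million.

ƒ1.726 million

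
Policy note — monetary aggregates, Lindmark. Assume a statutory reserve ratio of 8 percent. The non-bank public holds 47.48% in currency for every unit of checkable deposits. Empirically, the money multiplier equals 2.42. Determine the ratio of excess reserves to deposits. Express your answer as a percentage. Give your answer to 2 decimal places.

Using m = 2.42. Since m = (1 + c)/(c + rr + e), the denominator satisfies c + rr + e = (1 + c)/m = (1 + 0.4748) / 2.42 ≈ 0.609421.
With c = 0.4748 and rr = 0.08, the ratio of excess reserves to deposits is 0.609421 − 0.4748 − 0.08 = 0.054621.

5.46%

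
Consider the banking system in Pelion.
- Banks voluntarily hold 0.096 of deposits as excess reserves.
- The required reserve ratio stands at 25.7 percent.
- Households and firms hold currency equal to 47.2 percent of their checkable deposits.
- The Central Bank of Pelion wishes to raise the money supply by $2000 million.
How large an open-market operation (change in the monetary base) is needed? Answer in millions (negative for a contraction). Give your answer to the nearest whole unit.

$1121 million

The money multiplier is m = (1 + c) / (rr + e + c) = (1 + 0.472) / (0.257 + 0.096 + 0.472) ≈ 1.78424.
ΔMB = ΔM / m = (+2000) / 1.78424 ≈ 1120.9254 million.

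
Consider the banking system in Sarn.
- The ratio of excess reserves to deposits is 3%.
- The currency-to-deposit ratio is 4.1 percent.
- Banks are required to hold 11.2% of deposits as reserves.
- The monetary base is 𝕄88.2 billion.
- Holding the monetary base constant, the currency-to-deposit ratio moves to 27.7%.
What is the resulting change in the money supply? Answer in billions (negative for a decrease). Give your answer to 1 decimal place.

Initially m₁ = (1 + 0.041) / (0.112 + 0.03 + 0.041) ≈ 5.6885, so M₁ = 5.6885 × 88.2 = 501.7257 billion.
After the change m₂ = (1 + 0.277) / (0.112 + 0.03 + 0.277) ≈ 3.0477, so M₂ = 3.0477 × 88.2 ≈ 268.8071 billion.
ΔM = M₂ − M₁ = 268.8071 − 501.7257 = -232.9186 billion.

-232.9 billion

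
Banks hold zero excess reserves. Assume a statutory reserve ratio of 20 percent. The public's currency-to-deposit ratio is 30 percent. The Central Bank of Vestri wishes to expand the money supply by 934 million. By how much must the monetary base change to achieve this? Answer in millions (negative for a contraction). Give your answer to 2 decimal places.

The money multiplier is m = (1 + c) / (rr + c) = (1 + 0.3) / (0.2 + 0.3) = 2.6.
ΔMB = ΔM / m = (+934) / 2.6 ≈ 359.2308 million.

359.23 million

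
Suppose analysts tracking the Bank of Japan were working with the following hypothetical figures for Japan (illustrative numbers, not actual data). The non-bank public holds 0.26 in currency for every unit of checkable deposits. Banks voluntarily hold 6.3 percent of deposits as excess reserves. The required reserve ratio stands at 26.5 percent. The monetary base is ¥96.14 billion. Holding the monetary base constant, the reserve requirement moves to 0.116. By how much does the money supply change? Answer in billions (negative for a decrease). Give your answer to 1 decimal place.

Initially m₁ = (1 + 0.26) / (0.265 + 0.063 + 0.26) ≈ 2.1429, so M₁ = 2.1429 × 96.14 ≈ 206.0184 billion.
After the change m₂ = (1 + 0.26) / (0.116 + 0.063 + 0.26) ≈ 2.8702, so M₂ = 2.8702 × 96.14 ≈ 275.941 billion.
ΔM = M₂ − M₁ = 275.941 − 206.0184 = 69.9226 billion.

¥69.9 billion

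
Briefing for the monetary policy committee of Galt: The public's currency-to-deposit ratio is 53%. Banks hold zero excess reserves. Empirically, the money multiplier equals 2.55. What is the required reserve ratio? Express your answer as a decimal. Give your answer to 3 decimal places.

Using m = 2.55. Since m = (1 + c)/(c + rr + e), the denominator satisfies c + rr + e = (1 + c)/m = (1 + 0.53) / 2.55 = 0.600000.
With c = 0.53 and e = 0, the required reserve ratio is 0.600000 − 0.53 − 0 = 0.07.

0.070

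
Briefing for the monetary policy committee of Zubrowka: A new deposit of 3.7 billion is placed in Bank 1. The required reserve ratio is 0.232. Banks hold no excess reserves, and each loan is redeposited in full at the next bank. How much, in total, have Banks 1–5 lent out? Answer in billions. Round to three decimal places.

8.976 billion

Bank i lends (1 − rr)^i of the original deposit: Bank 1 lends 3.7·0.7680 = 2.8416, Bank 2 lends 3.7·0.7680² ≈ 2.1823, and so on.
Summing a geometric series: total = 3.7·[0.7680·(1 − 0.7680^5) / (1 − 0.7680)] ≈ 8.9758 billion.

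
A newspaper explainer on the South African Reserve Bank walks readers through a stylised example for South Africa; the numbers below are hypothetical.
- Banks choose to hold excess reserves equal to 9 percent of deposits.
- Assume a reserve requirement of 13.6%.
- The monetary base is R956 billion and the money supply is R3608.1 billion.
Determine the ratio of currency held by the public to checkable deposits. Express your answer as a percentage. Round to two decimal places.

Using m = M/MB = 3608.1/956 ≈ 3.774163. From m = (1 + c)/(c + rr + e), rearranging gives 1 + c = m·(c + rr + e), so c·(1 − m) = m·(rr + e) − 1.
Hence c = [m·(rr + e) − 1]/(1 − m) = [3.774163 × (0.136 + 0.09) − 1] / (1 − 3.774163) ≈ 0.053003.

5.30%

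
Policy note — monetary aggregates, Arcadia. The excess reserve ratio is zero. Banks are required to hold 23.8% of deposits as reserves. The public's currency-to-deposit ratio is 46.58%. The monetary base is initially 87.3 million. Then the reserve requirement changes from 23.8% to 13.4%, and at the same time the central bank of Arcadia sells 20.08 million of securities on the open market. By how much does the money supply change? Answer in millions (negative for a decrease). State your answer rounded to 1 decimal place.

-17.5 million

Before: m₁ = (1 + 0.4658) / (0.238 + 0.4658) ≈ 2.0827, MB₁ = 87.3, so M₁ = 2.0827 × 87.3 ≈ 181.8197 million.
After: m₂ = (1 + 0.4658) / (0.134 + 0.4658) ≈ 2.4438, MB₂ = 87.3 − 20.08 = 67.22, so M₂ = 2.4438 × 67.22 ≈ 164.2722 million.
ΔM = M₂ − M₁ = 164.2722 − 181.8197 = -17.5475 million.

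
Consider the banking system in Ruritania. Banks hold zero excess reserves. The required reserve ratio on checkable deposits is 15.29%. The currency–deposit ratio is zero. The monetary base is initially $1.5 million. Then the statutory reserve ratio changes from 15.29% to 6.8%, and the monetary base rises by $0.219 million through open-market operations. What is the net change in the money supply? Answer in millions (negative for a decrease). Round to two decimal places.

$15.47 million

Before: m₁ = 1 / (0.1529) ≈ 6.5402, MB₁ = 1.5, so M₁ = 6.5402 × 1.5 = 9.8103 million.
After: m₂ = 1 / (0.068) ≈ 14.7059, MB₂ = 1.5 + 0.219 = 1.719, so M₂ = 14.7059 × 1.719 ≈ 25.2794 million.
ΔM = M₂ − M₁ = 25.2794 − 9.8103 = 15.4691 million.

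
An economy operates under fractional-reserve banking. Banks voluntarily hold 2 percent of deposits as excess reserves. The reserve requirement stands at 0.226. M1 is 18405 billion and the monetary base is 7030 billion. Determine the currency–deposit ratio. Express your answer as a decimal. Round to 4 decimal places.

Using m = M/MB = 18405/7030 ≈ 2.618065. From m = (1 + c)/(c + rr + e), rearranging gives 1 + c = m·(c + rr + e), so c·(1 − m) = m·(rr + e) − 1.
Hence c = [m·(rr + e) − 1]/(1 − m) = [2.618065 × (0.226 + 0.02) − 1] / (1 − 2.618065) ≈ 0.219989.

0.2200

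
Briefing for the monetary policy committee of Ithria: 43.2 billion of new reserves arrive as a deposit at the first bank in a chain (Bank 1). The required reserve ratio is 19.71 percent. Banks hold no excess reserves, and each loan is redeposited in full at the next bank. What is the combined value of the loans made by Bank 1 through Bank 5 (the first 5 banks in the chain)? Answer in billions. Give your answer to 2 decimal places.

117.26 billion

Bank i lends (1 − rr)^i of the original deposit: Bank 1 lends 43.2·0.8029 ≈ 34.6853, Bank 2 lends 43.2·0.8029² ≈ 27.8488, and so on.
Summing a geometric series: total = 43.2·[0.8029·(1 − 0.8029^5) / (1 − 0.8029)] ≈ 117.2608 billion.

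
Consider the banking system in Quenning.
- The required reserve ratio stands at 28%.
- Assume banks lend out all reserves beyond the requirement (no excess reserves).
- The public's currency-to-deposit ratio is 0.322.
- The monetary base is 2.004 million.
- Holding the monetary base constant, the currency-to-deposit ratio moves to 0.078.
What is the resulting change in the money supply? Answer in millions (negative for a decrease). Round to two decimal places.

1.63 million

Initially m₁ = (1 + 0.322) / (0.28 + 0.322) ≈ 2.1960, so M₁ = 2.1960 × 2.004 ≈ 4.4008 million.
After the change m₂ = (1 + 0.078) / (0.28 + 0.078) ≈ 3.0112, so M₂ = 3.0112 × 2.004 ≈ 6.0344 million.
ΔM = M₂ − M₁ = 6.0344 − 4.4008 = 1.6336 million.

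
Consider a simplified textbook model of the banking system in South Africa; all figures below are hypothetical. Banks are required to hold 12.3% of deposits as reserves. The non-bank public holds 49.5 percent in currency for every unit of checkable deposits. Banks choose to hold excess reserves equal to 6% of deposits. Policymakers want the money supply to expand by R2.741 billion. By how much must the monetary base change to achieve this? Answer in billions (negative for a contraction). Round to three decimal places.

R1.243 billion

The money multiplier is m = (1 + c) / (rr + e + c) = (1 + 0.495) / (0.123 + 0.06 + 0.495) ≈ 2.20501.
ΔMB = ΔM / m = (+2.741) / 2.20501 ≈ 1.2431 billion.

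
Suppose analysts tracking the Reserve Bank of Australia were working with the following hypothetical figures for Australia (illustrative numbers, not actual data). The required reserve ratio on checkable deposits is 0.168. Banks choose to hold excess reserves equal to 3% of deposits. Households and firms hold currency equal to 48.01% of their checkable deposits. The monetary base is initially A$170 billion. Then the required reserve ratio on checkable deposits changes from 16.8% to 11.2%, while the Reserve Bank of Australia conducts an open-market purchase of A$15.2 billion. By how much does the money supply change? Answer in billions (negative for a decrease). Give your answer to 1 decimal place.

A$69.6 billion

Before: m₁ = (1 + 0.4801) / (0.168 + 0.03 + 0.4801) ≈ 2.18272, MB₁ = 170, so M₁ = 2.18272 × 170 = 371.0624 billion.
After: m₂ = (1 + 0.4801) / (0.112 + 0.03 + 0.4801) ≈ 2.37920, MB₂ = 170 + 15.2 = 185.2, so M₂ = 2.37920 × 185.2 ≈ 440.6278 billion.
ΔM = M₂ − M₁ = 440.6278 − 371.0624 = 69.5654 billion.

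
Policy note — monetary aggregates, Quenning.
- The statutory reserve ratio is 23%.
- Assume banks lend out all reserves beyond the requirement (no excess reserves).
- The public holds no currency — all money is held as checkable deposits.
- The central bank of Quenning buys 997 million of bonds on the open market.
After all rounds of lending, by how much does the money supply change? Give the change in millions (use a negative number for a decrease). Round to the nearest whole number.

The simple money multiplier is m = 1/rr = 1/0.23 ≈ 4.3478.
An open-market purchase increases the monetary base by 997 million, so ΔM = m × ΔMB = 4.3478 × 997 = 4334.7566 million.

4335 million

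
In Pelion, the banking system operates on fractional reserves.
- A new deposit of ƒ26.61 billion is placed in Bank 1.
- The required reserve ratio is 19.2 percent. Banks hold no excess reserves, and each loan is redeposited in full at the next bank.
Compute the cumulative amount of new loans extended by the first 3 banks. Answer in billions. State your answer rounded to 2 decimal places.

Bank i lends (1 − rr)^i of the original deposit: Bank 1 lends 26.61·0.8080 ≈ 21.5009, Bank 2 lends 26.61·0.8080² ≈ 17.3727, and so on.
Summing a geometric series: total = 26.61·[0.8080·(1 − 0.8080^3) / (1 − 0.8080)] ≈ 52.9107 billion.

ƒ52.91 billion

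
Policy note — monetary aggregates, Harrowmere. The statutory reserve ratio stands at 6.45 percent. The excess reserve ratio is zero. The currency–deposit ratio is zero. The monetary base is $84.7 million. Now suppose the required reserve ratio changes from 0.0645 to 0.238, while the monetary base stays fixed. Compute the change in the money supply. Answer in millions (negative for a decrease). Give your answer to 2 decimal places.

-957.30 million

Initially m₁ = 1 / (0.0645) ≈ 15.50388, so M₁ = 15.50388 × 84.7 ≈ 1313.1786 million.
After the change m₂ = 1 / (0.238) ≈ 4.20168, so M₂ = 4.20168 × 84.7 ≈ 355.8823 million.
ΔM = M₂ − M₁ = 355.8823 − 1313.1786 = -957.2963 million.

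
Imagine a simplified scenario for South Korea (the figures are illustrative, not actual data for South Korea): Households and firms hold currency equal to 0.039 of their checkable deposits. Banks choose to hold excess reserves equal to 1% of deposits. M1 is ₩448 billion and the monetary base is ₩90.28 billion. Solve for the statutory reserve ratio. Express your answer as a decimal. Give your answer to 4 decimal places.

Using m = M/MB = 448/90.28 ≈ 4.962339. Since m = (1 + c)/(c + rr + e), the denominator satisfies c + rr + e = (1 + c)/m = (1 + 0.039) / 4.962339 ≈ 0.209377.
With c = 0.039 and e = 0.01, the statutory reserve ratio is 0.209377 − 0.039 − 0.01 = 0.160377.

0.1604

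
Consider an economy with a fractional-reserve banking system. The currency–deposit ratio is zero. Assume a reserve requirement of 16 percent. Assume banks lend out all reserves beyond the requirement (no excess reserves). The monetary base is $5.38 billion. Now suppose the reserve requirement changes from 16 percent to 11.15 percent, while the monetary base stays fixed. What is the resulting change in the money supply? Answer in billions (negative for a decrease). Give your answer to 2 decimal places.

$14.63 billion

Initially m₁ = 1 / (0.16) = 6.25, so M₁ = 6.25 × 5.38 = 33.625 billion.
After the change m₂ = 1 / (0.1115) ≈ 8.9686, so M₂ = 8.9686 × 5.38 ≈ 48.2511 billion.
ΔM = M₂ − M₁ = 48.2511 − 33.625 = 14.6261 billion.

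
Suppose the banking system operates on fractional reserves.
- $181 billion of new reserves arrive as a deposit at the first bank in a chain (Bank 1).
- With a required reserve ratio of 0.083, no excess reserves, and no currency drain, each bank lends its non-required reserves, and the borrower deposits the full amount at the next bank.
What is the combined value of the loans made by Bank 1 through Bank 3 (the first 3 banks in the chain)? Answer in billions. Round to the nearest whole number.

Bank i lends (1 − rr)^i of the original deposit: Bank 1 lends 181·0.9170 = 165.9770, Bank 2 lends 181·0.9170² ≈ 152.2009, and so on.
Summing a geometric series: total = 181·[0.9170·(1 − 0.9170^3) / (1 − 0.9170)] ≈ 457.7461 billion.

$458 billion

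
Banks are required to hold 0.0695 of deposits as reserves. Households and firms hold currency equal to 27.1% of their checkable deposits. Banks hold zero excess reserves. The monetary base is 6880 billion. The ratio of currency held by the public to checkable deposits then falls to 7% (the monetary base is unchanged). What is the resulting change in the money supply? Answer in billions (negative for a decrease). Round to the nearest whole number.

Initially m₁ = (1 + 0.271) / (0.0695 + 0.271) ≈ 3.73275, so M₁ = 3.73275 × 6880 = 25681.32 billion.
After the change m₂ = (1 + 0.07) / (0.0695 + 0.07) ≈ 7.67025, so M₂ = 7.67025 × 6880 = 52771.32 billion.
ΔM = M₂ − M₁ = 52771.32 − 25681.32 = 27090 billion.

27090 billion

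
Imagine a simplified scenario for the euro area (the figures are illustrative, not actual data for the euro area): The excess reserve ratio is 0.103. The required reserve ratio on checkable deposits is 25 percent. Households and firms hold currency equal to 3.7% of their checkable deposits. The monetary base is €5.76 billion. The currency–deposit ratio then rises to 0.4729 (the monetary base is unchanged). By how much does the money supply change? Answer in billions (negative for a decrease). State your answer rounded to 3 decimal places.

-5.043 billion

Initially m₁ = (1 + 0.037) / (0.25 + 0.103 + 0.037) ≈ 2.65897, so M₁ = 2.65897 × 5.76 ≈ 15.3157 billion.
After the change m₂ = (1 + 0.4729) / (0.25 + 0.103 + 0.4729) ≈ 1.78339, so M₂ = 1.78339 × 5.76 ≈ 10.2723 billion.
ΔM = M₂ − M₁ = 10.2723 − 15.3157 = -5.0434 billion.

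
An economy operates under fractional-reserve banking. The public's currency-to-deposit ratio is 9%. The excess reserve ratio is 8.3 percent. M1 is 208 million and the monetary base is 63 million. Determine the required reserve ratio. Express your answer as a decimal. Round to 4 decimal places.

Using m = M/MB = 208/63 ≈ 3.301587. Since m = (1 + c)/(c + rr + e), the denominator satisfies c + rr + e = (1 + c)/m = (1 + 0.09) / 3.301587 ≈ 0.330144.
With c = 0.09 and e = 0.083, the required reserve ratio is 0.330144 − 0.09 − 0.083 = 0.157144.

0.1571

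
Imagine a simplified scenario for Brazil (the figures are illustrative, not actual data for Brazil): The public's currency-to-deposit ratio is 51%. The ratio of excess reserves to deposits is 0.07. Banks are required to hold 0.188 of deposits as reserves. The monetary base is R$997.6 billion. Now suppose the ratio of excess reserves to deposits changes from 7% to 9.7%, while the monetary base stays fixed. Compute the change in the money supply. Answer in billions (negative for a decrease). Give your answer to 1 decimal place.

-66.6 billion

Initially m₁ = (1 + 0.51) / (0.188 + 0.07 + 0.51) ≈ 1.96615, so M₁ = 1.96615 × 997.6 ≈ 1961.4312 billion.
After the change m₂ = (1 + 0.51) / (0.188 + 0.097 + 0.51) ≈ 1.89937, so M₂ = 1.89937 × 997.6 ≈ 1894.8115 billion.
ΔM = M₂ − M₁ = 1894.8115 − 1961.4312 = -66.6197 billion.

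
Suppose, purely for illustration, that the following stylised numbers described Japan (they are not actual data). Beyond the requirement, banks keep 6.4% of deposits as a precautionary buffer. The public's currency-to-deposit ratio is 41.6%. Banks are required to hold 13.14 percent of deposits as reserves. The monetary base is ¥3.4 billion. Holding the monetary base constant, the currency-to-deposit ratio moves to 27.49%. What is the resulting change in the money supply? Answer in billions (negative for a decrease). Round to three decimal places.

¥1.342 billion

Initially m₁ = (1 + 0.416) / (0.1314 + 0.064 + 0.416) ≈ 2.31600, so M₁ = 2.31600 × 3.4 = 7.8744 billion.
After the change m₂ = (1 + 0.2749) / (0.1314 + 0.064 + 0.2749) ≈ 2.71082, so M₂ = 2.71082 × 3.4 ≈ 9.2168 billion.
ΔM = M₂ − M₁ = 9.2168 − 7.8744 = 1.3424 billion.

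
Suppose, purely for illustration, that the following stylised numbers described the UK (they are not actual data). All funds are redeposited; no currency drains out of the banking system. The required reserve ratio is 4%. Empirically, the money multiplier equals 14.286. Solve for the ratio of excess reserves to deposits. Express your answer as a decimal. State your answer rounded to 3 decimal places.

0.030

Using m = 14.286. Since m = (1 + c)/(c + rr + e), the denominator satisfies c + rr + e = (1 + c)/m = (1 + 0) / 14.286 ≈ 0.069999.
With c = 0 and rr = 0.04, the ratio of excess reserves to deposits is 0.069999 − 0 − 0.04 = 0.029999.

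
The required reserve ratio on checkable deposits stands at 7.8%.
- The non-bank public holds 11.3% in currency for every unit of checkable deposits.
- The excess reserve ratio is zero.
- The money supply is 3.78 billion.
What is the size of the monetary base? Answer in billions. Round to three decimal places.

0.649 billion

The money multiplier is m = (1 + c) / (rr + c) = (1 + 0.113) / (0.078 + 0.113) ≈ 5.82723.
MB = M / m = 3.78 / 5.82723 ≈ 0.6487 billion.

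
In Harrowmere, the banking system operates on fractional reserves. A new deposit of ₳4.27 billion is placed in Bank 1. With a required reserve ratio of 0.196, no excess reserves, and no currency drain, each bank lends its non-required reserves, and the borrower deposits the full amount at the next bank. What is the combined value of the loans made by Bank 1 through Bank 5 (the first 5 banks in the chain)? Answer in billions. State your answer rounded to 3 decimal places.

Bank i lends (1 − rr)^i of the original deposit: Bank 1 lends 4.27·0.8040 ≈ 3.4331, Bank 2 lends 4.27·0.8040² ≈ 2.7602, and so on.
Summing a geometric series: total = 4.27·[0.8040·(1 − 0.8040^5) / (1 − 0.8040)] ≈ 11.6312 billion.

₳11.631 billion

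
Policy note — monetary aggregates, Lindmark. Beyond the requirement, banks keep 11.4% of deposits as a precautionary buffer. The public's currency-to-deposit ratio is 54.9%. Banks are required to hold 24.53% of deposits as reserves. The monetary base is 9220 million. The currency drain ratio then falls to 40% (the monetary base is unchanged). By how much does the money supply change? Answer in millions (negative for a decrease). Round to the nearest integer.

1276 million

Initially m₁ = (1 + 0.549) / (0.2453 + 0.114 + 0.549) ≈ 1.70538, so M₁ = 1.70538 × 9220 = 15723.6036 million.
After the change m₂ = (1 + 0.4) / (0.2453 + 0.114 + 0.4) ≈ 1.84380, so M₂ = 1.84380 × 9220 = 16999.836 million.
ΔM = M₂ − M₁ = 16999.836 − 15723.6036 = 1276.2324 million.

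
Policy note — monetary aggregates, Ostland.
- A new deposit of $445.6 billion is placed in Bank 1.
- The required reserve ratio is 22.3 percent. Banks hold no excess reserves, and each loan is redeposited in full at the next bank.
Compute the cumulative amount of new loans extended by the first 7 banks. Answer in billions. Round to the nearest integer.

$1287 billion

Bank i lends (1 − rr)^i of the original deposit: Bank 1 lends 445.6·0.7770 = 346.2312, Bank 2 lends 445.6·0.7770² ≈ 269.0216, and so on.
Summing a geometric series: total = 445.6·[0.7770·(1 − 0.7770^7) / (1 − 0.7770)] ≈ 1287.1405 billion.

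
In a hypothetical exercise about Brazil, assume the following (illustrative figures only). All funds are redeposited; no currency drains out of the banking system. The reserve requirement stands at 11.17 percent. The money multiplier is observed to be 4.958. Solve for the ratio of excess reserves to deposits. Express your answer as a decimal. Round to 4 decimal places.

Using m = 4.958. Since m = (1 + c)/(c + rr + e), the denominator satisfies c + rr + e = (1 + c)/m = (1 + 0) / 4.958 ≈ 0.201694.
With c = 0 and rr = 0.1117, the ratio of excess reserves to deposits is 0.201694 − 0 − 0.1117 = 0.089994.

0.0900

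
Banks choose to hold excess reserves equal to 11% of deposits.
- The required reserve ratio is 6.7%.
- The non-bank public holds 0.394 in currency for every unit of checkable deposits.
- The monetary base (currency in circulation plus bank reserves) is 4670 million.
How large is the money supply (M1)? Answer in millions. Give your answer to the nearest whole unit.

11401 million

The money multiplier is m = (1 + c) / (rr + e + c) = (1 + 0.394) / (0.067 + 0.11 + 0.394) ≈ 2.44133.
So M = m × MB = 2.44133 × 4670 = 11401.0111 million.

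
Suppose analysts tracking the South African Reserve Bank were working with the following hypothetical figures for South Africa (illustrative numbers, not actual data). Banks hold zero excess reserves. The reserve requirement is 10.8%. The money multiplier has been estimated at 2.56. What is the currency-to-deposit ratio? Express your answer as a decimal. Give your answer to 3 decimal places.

0.464

Using m = 2.56. From m = (1 + c)/(c + rr + e), rearranging gives 1 + c = m·(c + rr + e), so c·(1 − m) = m·(rr + e) − 1.
Hence c = [m·(rr + e) − 1]/(1 − m) = [2.56 × (0.108 + 0) − 1] / (1 − 2.56) ≈ 0.463795.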